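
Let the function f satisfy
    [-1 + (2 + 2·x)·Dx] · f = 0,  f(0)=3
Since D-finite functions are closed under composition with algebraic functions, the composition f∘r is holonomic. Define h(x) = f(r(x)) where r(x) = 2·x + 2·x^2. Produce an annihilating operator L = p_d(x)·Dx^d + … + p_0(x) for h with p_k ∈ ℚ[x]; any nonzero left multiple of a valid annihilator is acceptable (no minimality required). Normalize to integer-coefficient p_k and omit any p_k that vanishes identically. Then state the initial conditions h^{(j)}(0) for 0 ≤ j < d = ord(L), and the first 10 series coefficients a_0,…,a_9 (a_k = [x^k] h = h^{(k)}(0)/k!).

L = (-1 - 2·x) + (1 + 2·x + 2·x^2)·Dx  (order 1).
h: a_k = 3, 3, 3/2, -3/2, 9/8, -3/8, -9/16, 21/16, -183/128, 81/128, …
ICs: h(0) = 3.

f: a_k = 3, 3/2, -3/8, 3/16, -15/128, 21/256, -63/1024, 99/2048, -1287/32768, 2145/65536, …
L₀ from L_f via x↦r, Dx↦r'^{-1}Dx.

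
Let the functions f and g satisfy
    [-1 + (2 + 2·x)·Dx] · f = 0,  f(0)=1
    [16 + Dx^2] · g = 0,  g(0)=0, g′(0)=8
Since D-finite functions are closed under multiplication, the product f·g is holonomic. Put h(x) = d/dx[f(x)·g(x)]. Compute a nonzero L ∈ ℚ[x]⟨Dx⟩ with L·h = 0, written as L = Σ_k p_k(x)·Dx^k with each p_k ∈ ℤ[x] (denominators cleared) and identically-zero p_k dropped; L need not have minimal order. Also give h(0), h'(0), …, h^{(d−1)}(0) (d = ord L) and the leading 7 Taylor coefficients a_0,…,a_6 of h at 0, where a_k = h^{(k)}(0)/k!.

L = (4733 + 17664·x + 25216·x^2 + 16384·x^3 + 4096·x^4) + (-244 - 756·x - 768·x^2 - 256·x^3)·Dx + (268 + 1048·x + 1548·x^2 + 1024·x^3 + 256·x^4)·Dx^2  (order 2).
h: a_k = 8, 8, -67, -122/3, 4661/48, 3561/80, -64235/1152, …
ICs: h(0) = 8, h′(0) = 8.

f: a_k = 1, 1/2, -1/8, 1/16, -5/128, 7/256, -21/1024, …
g: a_k = 0, 8, 0, -64/3, 0, 256/15, 0, …
Sym-product of L_f,L_g gives L₀ (≤ ord 2).
h₀' ⇒ L via d/dx closure of L₀.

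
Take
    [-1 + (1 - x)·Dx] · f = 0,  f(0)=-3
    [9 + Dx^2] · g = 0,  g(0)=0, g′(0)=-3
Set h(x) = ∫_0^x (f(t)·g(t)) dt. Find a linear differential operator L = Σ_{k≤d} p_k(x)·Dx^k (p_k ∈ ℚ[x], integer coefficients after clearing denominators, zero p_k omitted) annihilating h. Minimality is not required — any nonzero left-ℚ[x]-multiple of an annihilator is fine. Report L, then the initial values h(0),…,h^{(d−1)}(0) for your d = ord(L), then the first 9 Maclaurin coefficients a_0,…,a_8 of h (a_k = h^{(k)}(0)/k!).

f: a_k = -3, -3, -3, -3, -3, -3, -3, -3, -3, …
g: a_k = 0, -3, 0, 9/2, 0, -81/40, 0, 243/560, 0, …
Product ⇒ symmetric product L₀, ord ≤ 2.
Integrate: L := L₀·Dx.
L = (-9 + 9·x)·Dx + 2·Dx^2 + (-1 + x)·Dx^3  (order 3).
h: a_k = 0, 0, 9/2, 3, -9/8, -9/10, 21/80, 9/40, 153/4480, …
ICs: h(0) = 0, h′(0) = 0, h′′(0) = 9.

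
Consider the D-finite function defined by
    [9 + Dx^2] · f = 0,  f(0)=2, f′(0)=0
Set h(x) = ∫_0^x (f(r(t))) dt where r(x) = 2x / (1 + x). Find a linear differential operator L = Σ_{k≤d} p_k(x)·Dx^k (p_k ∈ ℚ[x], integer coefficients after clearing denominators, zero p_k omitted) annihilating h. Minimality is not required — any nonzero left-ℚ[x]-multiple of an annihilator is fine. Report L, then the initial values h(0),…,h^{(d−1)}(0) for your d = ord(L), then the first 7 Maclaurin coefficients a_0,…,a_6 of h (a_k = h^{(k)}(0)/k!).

L = 36·Dx + (2 + 6·x + 6·x^2 + 2·x^3)·Dx^2 + (1 + 4·x + 6·x^2 + 4·x^3 + x^4)·Dx^3  (order 3).
h: a_k = 0, 2, 0, -12, 18, 0, -48, …
ICs: h(0) = 0, h′(0) = 2, h′′(0) = 0.

f: a_k = 2, 0, -9, 0, 27/4, 0, -81/40, …
L₀ from L_f via x↦r, Dx↦r'^{-1}Dx.
h=∫₀ˣh₀: take L = L₀·Dx.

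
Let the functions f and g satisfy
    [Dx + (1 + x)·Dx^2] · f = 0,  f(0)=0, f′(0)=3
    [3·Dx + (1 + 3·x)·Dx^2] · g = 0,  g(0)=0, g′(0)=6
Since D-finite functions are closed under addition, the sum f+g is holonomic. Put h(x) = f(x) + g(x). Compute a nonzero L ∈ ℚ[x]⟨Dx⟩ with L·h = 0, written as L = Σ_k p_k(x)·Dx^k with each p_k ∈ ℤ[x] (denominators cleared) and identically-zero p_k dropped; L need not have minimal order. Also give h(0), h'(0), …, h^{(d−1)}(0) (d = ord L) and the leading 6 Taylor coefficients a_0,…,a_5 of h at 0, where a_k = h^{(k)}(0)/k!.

L = 6·Dx + (8 + 12·x)·Dx^2 + (1 + 4·x + 3·x^2)·Dx^3  (order 3).
h: a_k = 0, 9, -21/2, 19, -165/4, 489/5, …
ICs: h(0) = 0, h′(0) = 9, h′′(0) = -21.

f: a_k = 0, 3, -3/2, 1, -3/4, 3/5, …
g: a_k = 0, 6, -9, 18, -81/2, 486/5, …
f+g: L₀ = lclm(L_f,L_g), ord ≤ 2+2.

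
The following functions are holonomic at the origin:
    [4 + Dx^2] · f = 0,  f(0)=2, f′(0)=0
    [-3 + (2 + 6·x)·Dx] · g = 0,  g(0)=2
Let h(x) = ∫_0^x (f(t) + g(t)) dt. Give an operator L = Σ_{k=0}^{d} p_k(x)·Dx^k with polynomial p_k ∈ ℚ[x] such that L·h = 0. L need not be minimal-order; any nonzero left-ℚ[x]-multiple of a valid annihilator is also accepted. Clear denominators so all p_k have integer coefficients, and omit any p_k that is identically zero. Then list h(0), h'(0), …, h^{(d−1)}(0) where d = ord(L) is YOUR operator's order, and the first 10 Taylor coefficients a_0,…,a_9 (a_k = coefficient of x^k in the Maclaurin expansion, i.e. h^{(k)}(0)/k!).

f: a_k = 2, 0, -4, 0, 4/3, 0, -8/45, 0, 4/315, 0, …
g: a_k = 2, 3, -9/4, 27/8, -405/64, 1701/128, -15309/512, 72171/1024, -2814669/16384, 14073345/32768, …
Sum ⇒ L₀ = lclm(L_f,L_g) in ℚ(x)⟨Dx⟩.
h=∫₀ˣh₀: take L = L₀·Dx.
L = (-516 - 1152·x - 1728·x^2)·Dx + (56 + 936·x + 3456·x^2 + 3456·x^3)·Dx^2 + (-129 - 288·x - 432·x^2)·Dx^3 + (14 + 234·x + 864·x^2 + 864·x^3)·Dx^4  (order 4).
h: a_k = 0, 4, 3/2, -25/12, 27/32, -959/960, 567/256, -693001/161280, 72171/8192, -886555199/46448640, …
ICs: h(0) = 0, h′(0) = 4, h′′(0) = 3, h′′′(0) = -25/2.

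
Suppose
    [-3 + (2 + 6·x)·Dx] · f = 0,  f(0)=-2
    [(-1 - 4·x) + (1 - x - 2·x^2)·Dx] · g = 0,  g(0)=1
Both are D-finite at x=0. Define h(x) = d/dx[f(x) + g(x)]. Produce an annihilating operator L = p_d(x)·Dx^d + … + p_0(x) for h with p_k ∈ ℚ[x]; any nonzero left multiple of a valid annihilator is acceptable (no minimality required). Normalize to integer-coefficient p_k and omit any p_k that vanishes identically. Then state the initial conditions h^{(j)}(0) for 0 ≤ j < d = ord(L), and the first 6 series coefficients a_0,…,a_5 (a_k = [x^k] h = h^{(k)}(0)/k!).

L = (-114 - 522·x - 1152·x^2 - 816·x^3 - 720·x^4) + (-31 - 414·x - 1803·x^2 - 3208·x^3 - 3084·x^4 - 2160·x^5)·Dx + (10 + 66·x + 110·x^2 - 74·x^3 - 456·x^4 - 808·x^5 - 480·x^6)·Dx^2  (order 2).
h: a_k = -2, 21/2, 39/8, 1109/16, 4935/128, 111975/256, …
ICs: h(0) = -2, h′(0) = 21/2.

f: a_k = -2, -3, 9/4, -27/8, 405/64, -1701/128, …
g: a_k = 1, 1, 3, 5, 11, 21, …
h₀=f+g: left-lcm gives L₀, ord ≤ 2.
h=h₀': d/dx-closure on L₀ ⇒ L.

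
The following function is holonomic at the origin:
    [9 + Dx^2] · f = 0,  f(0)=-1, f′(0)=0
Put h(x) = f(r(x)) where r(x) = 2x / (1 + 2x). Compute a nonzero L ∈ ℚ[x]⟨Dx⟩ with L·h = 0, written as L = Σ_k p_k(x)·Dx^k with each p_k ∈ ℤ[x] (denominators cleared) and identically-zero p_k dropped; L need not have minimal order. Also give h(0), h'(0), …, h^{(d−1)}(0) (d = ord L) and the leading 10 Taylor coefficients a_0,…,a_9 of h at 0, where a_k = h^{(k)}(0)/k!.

L = 36 + (4 + 24·x + 48·x^2 + 32·x^3)·Dx + (1 + 8·x + 24·x^2 + 32·x^3 + 16·x^4)·Dx^2  (order 2).
h: a_k = -1, 0, 18, -72, 162, -144, -3276/5, 22032/5, -587106/35, 1749024/35, …
ICs: h(0) = -1, h′(0) = 0.

f: a_k = -1, 0, 9/2, 0, -27/8, 0, 81/80, 0, -729/4480, 0, …
Substitute x→r, Dx→(1/r')Dx; clear ⇒ L₀.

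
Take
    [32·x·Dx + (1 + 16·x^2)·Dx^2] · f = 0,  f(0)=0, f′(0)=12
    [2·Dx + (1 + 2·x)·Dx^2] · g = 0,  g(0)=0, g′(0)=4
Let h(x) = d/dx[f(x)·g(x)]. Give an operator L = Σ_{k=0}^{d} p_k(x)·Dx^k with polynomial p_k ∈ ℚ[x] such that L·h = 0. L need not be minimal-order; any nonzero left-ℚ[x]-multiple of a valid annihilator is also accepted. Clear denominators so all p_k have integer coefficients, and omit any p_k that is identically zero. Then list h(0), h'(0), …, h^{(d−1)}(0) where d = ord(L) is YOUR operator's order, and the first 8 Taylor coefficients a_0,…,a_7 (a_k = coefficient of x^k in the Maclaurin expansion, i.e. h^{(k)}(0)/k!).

L = (2304 + 8960·x + 114688·x^2 + 552960·x^3 + 983040·x^4 + 851968·x^5 + 1048576·x^7) + (1032 + 14720·x + 111872·x^2 + 616448·x^3 + 1884160·x^4 + 3047424·x^5 + 2293760·x^6 + 1572864·x^7 + 3670016·x^8)·Dx + (72 + 2512·x + 19968·x^2 + 99072·x^3 + 393216·x^4 + 1019904·x^5 + 1572864·x^6 + 1376256·x^7 + 1572864·x^8 + 2097152·x^9)·Dx^2 + (17 + 132·x + 964·x^2 + 4864·x^3 + 18432·x^4 + 55296·x^5 + 129024·x^6 + 196608·x^7 + 196608·x^8 + 262144·x^9 + 262144·x^10)·Dx^3  (order 3).
h: a_k = 0, 96, -144, -768, 800, 68096/5, -77056/5, -1007616/5, …
ICs: h(0) = 0, h′(0) = 96, h′′(0) = -288.

f: a_k = 0, 12, 0, -64, 0, 3072/5, 0, -49152/7, …
g: a_k = 0, 4, -4, 16/3, -8, 64/5, -64/3, 256/7, …
Product ⇒ symmetric product L₀, ord ≤ 4.
h=h₀': d/dx-closure on L₀ ⇒ L.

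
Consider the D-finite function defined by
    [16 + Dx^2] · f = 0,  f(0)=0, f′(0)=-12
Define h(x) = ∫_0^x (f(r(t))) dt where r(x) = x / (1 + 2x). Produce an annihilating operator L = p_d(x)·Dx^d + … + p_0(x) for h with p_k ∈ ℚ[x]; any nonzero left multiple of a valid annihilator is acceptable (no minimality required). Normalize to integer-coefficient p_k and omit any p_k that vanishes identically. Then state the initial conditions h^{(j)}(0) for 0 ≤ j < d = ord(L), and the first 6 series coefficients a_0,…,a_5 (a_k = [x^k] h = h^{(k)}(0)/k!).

L = 16·Dx + (4 + 24·x + 48·x^2 + 32·x^3)·Dx^2 + (1 + 8·x + 24·x^2 + 32·x^3 + 16·x^4)·Dx^3  (order 3).
h: a_k = 0, 0, -6, 8, -4, -96/5, …
ICs: h(0) = 0, h′(0) = 0, h′′(0) = -12.

f: a_k = 0, -12, 0, 32, 0, -128/5, …
f∘r: x↦r, Dx↦Dx/r' in L_f ⇒ L₀.
h=∫h₀ ⇒ L = L₀·Dx.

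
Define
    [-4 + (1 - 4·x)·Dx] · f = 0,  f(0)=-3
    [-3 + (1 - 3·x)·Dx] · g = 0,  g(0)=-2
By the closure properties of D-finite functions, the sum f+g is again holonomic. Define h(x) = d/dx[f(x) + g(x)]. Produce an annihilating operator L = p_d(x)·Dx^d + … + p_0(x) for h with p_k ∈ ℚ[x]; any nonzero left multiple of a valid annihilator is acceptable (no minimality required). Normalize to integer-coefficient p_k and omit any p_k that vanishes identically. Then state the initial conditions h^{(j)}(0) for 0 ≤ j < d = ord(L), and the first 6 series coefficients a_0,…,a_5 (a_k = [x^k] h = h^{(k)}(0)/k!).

L = 72 + (-21 + 72·x)·Dx + (1 - 7·x + 12·x^2)·Dx^2  (order 2).
h: a_k = -18, -132, -738, -3720, -17790, -82476, …
ICs: h(0) = -18, h′(0) = -132.

f: a_k = -3, -12, -48, -192, -768, -3072, …
g: a_k = -2, -6, -18, -54, -162, -486, …
f+g: L₀ = lclm(L_f,L_g), ord ≤ 1+1.
Differentiate: ansatz ord ≤ ord L₀ ⇒ L.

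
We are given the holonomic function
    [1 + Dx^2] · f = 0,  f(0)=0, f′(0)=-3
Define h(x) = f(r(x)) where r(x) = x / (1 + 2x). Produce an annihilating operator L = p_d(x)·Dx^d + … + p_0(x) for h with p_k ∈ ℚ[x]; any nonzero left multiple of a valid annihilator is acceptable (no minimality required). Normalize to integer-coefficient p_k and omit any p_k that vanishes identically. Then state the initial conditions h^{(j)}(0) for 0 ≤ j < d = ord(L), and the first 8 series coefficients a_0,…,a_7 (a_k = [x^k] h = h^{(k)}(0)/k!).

f: a_k = 0, -3, 0, 1/2, 0, -1/40, 0, 1/1680, …
f∘r: x↦r, Dx↦Dx/r' in L_f ⇒ L₀.
L = 1 + (4 + 24·x + 48·x^2 + 32·x^3)·Dx + (1 + 8·x + 24·x^2 + 32·x^3 + 16·x^4)·Dx^2  (order 2).
h: a_k = 0, -3, 6, -23/2, 21, -1441/40, 225/4, -123479/1680, …
ICs: h(0) = 0, h′(0) = -3.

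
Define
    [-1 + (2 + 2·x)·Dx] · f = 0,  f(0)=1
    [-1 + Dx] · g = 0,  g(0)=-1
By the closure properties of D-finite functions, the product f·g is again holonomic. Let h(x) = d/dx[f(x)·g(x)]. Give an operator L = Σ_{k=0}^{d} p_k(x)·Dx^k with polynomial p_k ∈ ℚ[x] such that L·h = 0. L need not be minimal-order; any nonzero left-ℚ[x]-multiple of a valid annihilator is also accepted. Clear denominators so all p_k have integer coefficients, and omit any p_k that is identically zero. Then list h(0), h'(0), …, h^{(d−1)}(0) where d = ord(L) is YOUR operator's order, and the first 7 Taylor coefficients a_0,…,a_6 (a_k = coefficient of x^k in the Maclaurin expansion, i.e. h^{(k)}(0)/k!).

f: a_k = 1, 1/2, -1/8, 1/16, -5/128, 7/256, -21/1024, …
g: a_k = -1, -1, -1/2, -1/6, -1/24, -1/120, -1/720, …
Sym-product of L_f,L_g gives L₀ (≤ ord 1).
Differentiate: ansatz ord ≤ ord L₀ ⇒ L.
L = (7 + 12·x + 4·x^2) + (-6 - 10·x - 4·x^2)·Dx  (order 1).
h: a_k = -3/2, -7/4, -17/16, -11/32, -107/768, 89/7680, -1123/30720, …
ICs: h(0) = -3/2.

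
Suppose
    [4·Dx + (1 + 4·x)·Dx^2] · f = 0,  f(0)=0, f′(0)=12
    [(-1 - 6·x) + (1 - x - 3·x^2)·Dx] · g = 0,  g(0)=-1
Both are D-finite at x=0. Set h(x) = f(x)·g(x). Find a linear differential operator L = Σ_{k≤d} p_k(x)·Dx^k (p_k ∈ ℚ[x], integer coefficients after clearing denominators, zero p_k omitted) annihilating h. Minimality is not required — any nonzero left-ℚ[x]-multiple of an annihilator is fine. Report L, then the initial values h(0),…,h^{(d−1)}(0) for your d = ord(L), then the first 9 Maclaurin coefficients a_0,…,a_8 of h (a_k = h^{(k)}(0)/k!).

L = (10 + 48·x) + (-2 + 24·x + 60·x^2)·Dx + (-1 - 3·x + 7·x^2 + 12·x^3)·Dx^2  (order 2).
h: a_k = 0, -12, 12, -88, 140, -3692/5, 8648/5, -262756/35, 779012/35, …
ICs: h(0) = 0, h′(0) = -12.

f: a_k = 0, 12, -24, 64, -192, 3072/5, -2048, 49152/7, -24576, …
g: a_k = -1, -1, -4, -7, -19, -40, -97, -217, -508, …
L₀ := L_f ⊗_s L_g (sym. prod.), ord ≤ 2.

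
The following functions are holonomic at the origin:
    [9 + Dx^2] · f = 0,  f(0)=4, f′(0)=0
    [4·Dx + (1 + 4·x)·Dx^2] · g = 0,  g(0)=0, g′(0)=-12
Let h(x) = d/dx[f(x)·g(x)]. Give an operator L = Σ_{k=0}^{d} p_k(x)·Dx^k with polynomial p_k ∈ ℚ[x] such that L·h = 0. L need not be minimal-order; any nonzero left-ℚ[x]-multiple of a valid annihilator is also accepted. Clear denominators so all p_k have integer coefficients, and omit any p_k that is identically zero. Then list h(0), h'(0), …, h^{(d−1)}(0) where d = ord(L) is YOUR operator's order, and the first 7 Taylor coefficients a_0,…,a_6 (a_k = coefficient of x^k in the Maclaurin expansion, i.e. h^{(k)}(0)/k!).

f: a_k = 4, 0, -18, 0, 27/2, 0, -81/20, …
g: a_k = 0, -12, 24, -64, 192, -3072/5, 2048, …
L₀ := L_f ⊗_s L_g (sym. prod.), ord ≤ 4.
Derive L from L₀ (diff closure).
L = (-153603 - 635688·x - 3184272·x^2 - 4292352·x^3 + 12503808·x^4 + 40310784·x^5 + 26873856·x^6) + (-47736 - 304992·x - 311040·x^2 + 2073600·x^3 + 7464960·x^4 + 5971968·x^5)·Dx + (-19110 - 88272·x - 352800·x^2 + 41472·x^3 + 3773952·x^4 + 8957952·x^5 + 5971968·x^6)·Dx^2 + (-5304 - 33888·x - 34560·x^2 + 230400·x^3 + 829440·x^4 + 663552·x^5)·Dx^3 + (-227 - 1960·x + 112·x^2 + 57600·x^3 + 264960·x^4 + 497664·x^5 + 331776·x^6)·Dx^4  (order 4).
h: a_k = -48, 192, -120, 1344, -7338, 30360, -624507/5, …
ICs: h(0) = -48, h′(0) = 192, h′′(0) = -240, h′′′(0) = 8064.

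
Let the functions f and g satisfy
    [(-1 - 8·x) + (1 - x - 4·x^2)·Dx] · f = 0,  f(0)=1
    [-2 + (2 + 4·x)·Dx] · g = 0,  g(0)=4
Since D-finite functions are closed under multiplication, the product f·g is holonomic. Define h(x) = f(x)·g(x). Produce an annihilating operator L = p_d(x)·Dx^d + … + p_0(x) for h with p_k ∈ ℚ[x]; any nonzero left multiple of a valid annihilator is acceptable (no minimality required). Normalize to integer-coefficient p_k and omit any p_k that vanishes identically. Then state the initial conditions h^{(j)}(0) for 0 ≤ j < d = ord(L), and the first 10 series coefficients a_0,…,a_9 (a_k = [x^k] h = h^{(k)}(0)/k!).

L = (2 + 9·x + 12·x^2) + (-1 - x + 6·x^2 + 8·x^3)·Dx  (order 1).
h: a_k = 4, 8, 22, 56, 283/2, 369, 3719/4, 2414, 195827/32, 252767/16, …
ICs: h(0) = 4.

f: a_k = 1, 1, 5, 9, 29, 65, 181, 441, 1165, 2929, …
g: a_k = 4, 4, -2, 2, -5/2, 7/2, -21/4, 33/4, -429/32, 715/32, …
L₀ := L_f ⊗_s L_g (sym. prod.), ord ≤ 1.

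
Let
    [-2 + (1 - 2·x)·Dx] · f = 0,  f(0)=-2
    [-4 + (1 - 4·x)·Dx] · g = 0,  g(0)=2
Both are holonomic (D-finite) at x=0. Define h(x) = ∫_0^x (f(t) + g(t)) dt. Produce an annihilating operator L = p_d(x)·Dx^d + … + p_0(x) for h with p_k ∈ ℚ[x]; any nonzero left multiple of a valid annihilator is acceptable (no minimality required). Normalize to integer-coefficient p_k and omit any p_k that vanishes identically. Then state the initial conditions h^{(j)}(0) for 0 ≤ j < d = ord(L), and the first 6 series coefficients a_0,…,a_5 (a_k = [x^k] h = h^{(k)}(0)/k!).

L = -16·Dx + (12 - 32·x)·Dx^2 + (-1 + 6·x - 8·x^2)·Dx^3  (order 3).
h: a_k = 0, 0, 2, 8, 28, 96, …
ICs: h(0) = 0, h′(0) = 0, h′′(0) = 4.

f: a_k = -2, -4, -8, -16, -32, -64, …
g: a_k = 2, 8, 32, 128, 512, 2048, …
Weyl lclm of L_f,L_g ⇒ L₀ (ord ≤ 2).
Integrate: L := L₀·Dx.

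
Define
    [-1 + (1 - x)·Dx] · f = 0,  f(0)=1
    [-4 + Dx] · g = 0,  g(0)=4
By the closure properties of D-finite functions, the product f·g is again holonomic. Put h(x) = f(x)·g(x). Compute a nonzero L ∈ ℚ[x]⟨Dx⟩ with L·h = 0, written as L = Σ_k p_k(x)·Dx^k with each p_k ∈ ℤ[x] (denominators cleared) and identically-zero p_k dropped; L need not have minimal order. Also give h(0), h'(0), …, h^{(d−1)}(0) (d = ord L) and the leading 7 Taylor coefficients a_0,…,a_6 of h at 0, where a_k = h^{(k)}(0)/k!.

f: a_k = 1, 1, 1, 1, 1, 1, 1, …
g: a_k = 4, 16, 32, 128/3, 128/3, 512/15, 1024/45, …
L₀ := L_f ⊗_s L_g (sym. prod.), ord ≤ 1.
L = (5 - 4·x) + (-1 + x)·Dx  (order 1).
h: a_k = 4, 20, 52, 284/3, 412/3, 2572/15, 1748/9, …
ICs: h(0) = 4.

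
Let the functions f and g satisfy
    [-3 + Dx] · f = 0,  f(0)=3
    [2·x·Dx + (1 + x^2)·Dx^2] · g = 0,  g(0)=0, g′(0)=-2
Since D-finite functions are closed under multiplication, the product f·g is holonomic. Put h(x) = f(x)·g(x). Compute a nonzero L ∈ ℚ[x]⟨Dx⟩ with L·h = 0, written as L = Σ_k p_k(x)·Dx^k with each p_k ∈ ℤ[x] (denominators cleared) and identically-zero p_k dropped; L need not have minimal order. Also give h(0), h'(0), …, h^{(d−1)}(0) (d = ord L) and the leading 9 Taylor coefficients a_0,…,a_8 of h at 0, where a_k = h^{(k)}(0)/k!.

f: a_k = 3, 9, 27/2, 27/2, 81/8, 243/40, 243/80, 729/560, 2187/4480, …
g: a_k = 0, -2, 0, 2/3, 0, -2/5, 0, 2/7, 0, …
f·g: L₀ = L_f ⊗_s L_g, ord ≤ 1·2.
L = (9 - 6·x + 9·x^2) + (-6 + 2·x - 6·x^2)·Dx + (1 + x^2)·Dx^2  (order 2).
h: a_k = 0, -6, -18, -25, -21, -249/20, -27/4, -1083/280, -387/280, …
ICs: h(0) = 0, h′(0) = -6.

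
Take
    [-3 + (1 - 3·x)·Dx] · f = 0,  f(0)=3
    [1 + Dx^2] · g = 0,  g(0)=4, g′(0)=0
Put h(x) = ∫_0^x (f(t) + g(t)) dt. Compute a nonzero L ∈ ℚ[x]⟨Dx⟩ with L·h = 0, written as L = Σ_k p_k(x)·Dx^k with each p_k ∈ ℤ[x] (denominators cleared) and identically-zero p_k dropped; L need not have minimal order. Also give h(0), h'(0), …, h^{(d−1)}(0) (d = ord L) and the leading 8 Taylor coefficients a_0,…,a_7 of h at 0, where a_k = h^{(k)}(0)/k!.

f: a_k = 3, 9, 27, 81, 243, 729, 2187, 6561, …
g: a_k = 4, 0, -2, 0, 1/6, 0, -1/180, 0, …
Sum ⇒ L₀ = lclm(L_f,L_g) in ℚ(x)⟨Dx⟩.
Integrate: L := L₀·Dx.
L = (165 - 18·x + 27·x^2)·Dx + (-19 + 63·x - 27·x^2 + 27·x^3)·Dx^2 + (165 - 18·x + 27·x^2)·Dx^3 + (-19 + 63·x - 27·x^2 + 27·x^3)·Dx^4  (order 4).
h: a_k = 0, 7, 9/2, 25/3, 81/4, 1459/30, 243/2, 56237/180, …
ICs: h(0) = 0, h′(0) = 7, h′′(0) = 9, h′′′(0) = 50.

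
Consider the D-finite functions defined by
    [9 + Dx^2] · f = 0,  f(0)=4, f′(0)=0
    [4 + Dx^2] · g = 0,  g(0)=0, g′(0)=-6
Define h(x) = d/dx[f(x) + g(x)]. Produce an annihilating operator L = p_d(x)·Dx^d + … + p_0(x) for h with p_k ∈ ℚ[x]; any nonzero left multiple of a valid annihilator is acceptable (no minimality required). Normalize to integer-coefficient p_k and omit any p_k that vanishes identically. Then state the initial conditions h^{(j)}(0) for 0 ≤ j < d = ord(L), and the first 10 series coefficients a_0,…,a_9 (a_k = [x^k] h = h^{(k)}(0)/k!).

f: a_k = 4, 0, -18, 0, 27/2, 0, -81/20, 0, 729/1120, 0, …
g: a_k = 0, -6, 0, 4, 0, -4/5, 0, 8/105, 0, -4/945, …
h₀=f+g: left-lcm gives L₀, ord ≤ 4.
h₀' ⇒ L via d/dx closure of L₀.
L = 36 + 13·Dx^2 + Dx^4  (order 4).
h: a_k = -6, -36, 12, 54, -4, -243/10, 8/15, 729/140, -4/105, -729/1120, …
ICs: h(0) = -6, h′(0) = -36, h′′(0) = 24, h′′′(0) = 324.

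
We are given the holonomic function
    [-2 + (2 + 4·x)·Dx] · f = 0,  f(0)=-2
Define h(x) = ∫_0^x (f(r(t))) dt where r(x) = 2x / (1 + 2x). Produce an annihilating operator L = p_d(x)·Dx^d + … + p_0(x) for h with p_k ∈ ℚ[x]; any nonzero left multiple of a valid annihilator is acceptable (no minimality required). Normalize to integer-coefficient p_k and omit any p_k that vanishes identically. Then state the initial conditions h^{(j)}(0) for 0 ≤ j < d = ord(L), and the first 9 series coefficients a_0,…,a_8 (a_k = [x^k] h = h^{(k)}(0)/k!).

f: a_k = -2, -2, 1, -1, 5/4, -7/4, 21/8, -33/8, 429/64, …
Change of var in L_f (x↦r) gives L₀.
Integrate: L := L₀·Dx.
L = -2·Dx + (1 + 8·x + 12·x^2)·Dx^2  (order 2).
h: a_k = 0, -2, -2, 4, -10, 148/5, -100, 2616/7, -1506, …
ICs: h(0) = 0, h′(0) = -2.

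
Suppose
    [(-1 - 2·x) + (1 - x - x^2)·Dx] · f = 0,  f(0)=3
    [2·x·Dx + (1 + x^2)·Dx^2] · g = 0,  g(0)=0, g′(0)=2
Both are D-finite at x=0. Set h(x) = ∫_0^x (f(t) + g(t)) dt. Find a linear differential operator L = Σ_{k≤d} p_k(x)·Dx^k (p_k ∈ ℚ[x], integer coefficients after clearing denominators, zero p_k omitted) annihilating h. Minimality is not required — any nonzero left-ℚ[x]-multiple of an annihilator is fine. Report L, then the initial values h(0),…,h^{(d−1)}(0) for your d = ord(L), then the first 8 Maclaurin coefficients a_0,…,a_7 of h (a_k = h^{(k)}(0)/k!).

f: a_k = 3, 3, 6, 9, 15, 24, 39, 63, …
g: a_k = 0, 2, 0, -2/3, 0, 2/5, 0, -2/7, …
h₀=f+g: left-lcm gives L₀, ord ≤ 3.
h=∫₀ˣh₀: take L = L₀·Dx.
L = (-4 + 16·x + 64·x^2 + 72·x^3 + 66·x^4 + 6·x^6)·Dx^2 + (10 + 24·x + 28·x^2 + 60·x^3 + 65·x^4 + 50·x^5 + 3·x^6 + 6·x^7)·Dx^3 + (-2 - 2·x - 2·x^2 + 8·x^3 + 5·x^4 + 11·x^5 + 6·x^6 + x^7 + x^8)·Dx^4  (order 4).
h: a_k = 0, 3, 5/2, 2, 25/12, 3, 61/15, 39/7, …
ICs: h(0) = 0, h′(0) = 3, h′′(0) = 5, h′′′(0) = 12.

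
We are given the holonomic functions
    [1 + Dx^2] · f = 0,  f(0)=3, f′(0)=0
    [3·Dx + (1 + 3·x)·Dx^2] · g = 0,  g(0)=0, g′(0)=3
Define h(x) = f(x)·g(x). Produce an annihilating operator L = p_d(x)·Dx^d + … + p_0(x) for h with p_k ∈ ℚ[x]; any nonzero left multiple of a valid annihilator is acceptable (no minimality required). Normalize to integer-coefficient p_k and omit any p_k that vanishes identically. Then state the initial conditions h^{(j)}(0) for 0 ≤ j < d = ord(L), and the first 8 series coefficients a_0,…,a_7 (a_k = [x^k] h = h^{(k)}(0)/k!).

f: a_k = 3, 0, -3/2, 0, 1/8, 0, -1/240, 0, …
g: a_k = 0, 3, -9/2, 9, -81/4, 243/5, -243/2, 2187/7, …
Product ⇒ symmetric product L₀, ord ≤ 4.
L = (-203 - 222·x - 189·x^2 + 432·x^3 + 324·x^4) + (-84 - 108·x + 648·x^2 + 648·x^3)·Dx + (-208 - 228·x - 54·x^2 + 864·x^3 + 648·x^4)·Dx^2 + (-84 - 108·x + 648·x^2 + 648·x^3)·Dx^3 + (-5 - 6·x + 135·x^2 + 432·x^3 + 324·x^4)·Dx^4  (order 4).
h: a_k = 0, 9, -27/2, 45/2, -54, 5307/40, -5355/16, 484679/560, …
ICs: h(0) = 0, h′(0) = 9, h′′(0) = -27, h′′′(0) = 135.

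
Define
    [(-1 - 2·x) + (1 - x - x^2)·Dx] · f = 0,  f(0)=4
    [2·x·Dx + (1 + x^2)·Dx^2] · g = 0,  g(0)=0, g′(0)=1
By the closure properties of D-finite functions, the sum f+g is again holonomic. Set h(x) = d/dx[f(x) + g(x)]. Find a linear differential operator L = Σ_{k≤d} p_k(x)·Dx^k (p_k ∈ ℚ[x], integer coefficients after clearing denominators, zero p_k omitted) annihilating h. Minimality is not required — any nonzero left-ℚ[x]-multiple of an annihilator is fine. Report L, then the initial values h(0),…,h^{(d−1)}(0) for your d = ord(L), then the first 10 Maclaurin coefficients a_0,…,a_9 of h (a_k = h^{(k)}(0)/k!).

L = (-4 + 16·x + 64·x^2 + 72·x^3 + 66·x^4 + 6·x^6) + (10 + 24·x + 28·x^2 + 60·x^3 + 65·x^4 + 50·x^5 + 3·x^6 + 6·x^7)·Dx + (-2 - 2·x - 2·x^2 + 8·x^3 + 5·x^4 + 11·x^5 + 6·x^6 + x^7 + x^8)·Dx^2  (order 2).
h: a_k = 5, 16, 35, 80, 161, 312, 587, 1088, 1981, 3560, …
ICs: h(0) = 5, h′(0) = 16.

f: a_k = 4, 4, 8, 12, 20, 32, 52, 84, 136, 220, …
g: a_k = 0, 1, 0, -1/3, 0, 1/5, 0, -1/7, 0, 1/9, …
h₀=f+g: left-lcm gives L₀, ord ≤ 3.
Derive L from L₀ (diff closure).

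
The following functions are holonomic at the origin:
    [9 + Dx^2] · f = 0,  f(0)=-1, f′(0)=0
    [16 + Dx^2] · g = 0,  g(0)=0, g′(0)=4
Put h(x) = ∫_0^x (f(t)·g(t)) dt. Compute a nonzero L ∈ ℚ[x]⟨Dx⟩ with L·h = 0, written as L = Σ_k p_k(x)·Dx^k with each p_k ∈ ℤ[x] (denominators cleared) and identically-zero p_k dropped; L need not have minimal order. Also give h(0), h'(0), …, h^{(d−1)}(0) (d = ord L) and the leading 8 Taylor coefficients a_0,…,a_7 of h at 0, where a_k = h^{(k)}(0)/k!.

f: a_k = -1, 0, 9/2, 0, -27/8, 0, 81/80, 0, …
g: a_k = 0, 4, 0, -32/3, 0, 128/15, 0, -1024/315, …
Sym-product of L_f,L_g gives L₀ (≤ ord 4).
∫: right-multiply L₀ by Dx.
L = 49·Dx + 50·Dx^3 + Dx^5  (order 5).
h: a_k = 0, 0, -2, 0, 43/6, 0, -2101/180, 0, …
ICs: h(0) = 0, h′(0) = 0, h′′(0) = -4, h′′′(0) = 0, h′′′′(0) = 172.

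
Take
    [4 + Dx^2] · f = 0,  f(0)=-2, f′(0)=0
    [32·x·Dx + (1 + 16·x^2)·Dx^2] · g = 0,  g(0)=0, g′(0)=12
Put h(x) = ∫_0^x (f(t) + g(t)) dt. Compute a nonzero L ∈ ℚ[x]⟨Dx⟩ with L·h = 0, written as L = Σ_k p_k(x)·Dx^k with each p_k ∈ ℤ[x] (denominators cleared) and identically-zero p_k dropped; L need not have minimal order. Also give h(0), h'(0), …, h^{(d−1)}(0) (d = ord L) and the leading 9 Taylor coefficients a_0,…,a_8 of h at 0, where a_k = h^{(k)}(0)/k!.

L = (-6016·x + 102400·x^3 + 32768·x^5)·Dx^2 + (-28 + 1216·x^2 + 27648·x^4 + 16384·x^6)·Dx^3 + (-1504·x + 25600·x^3 + 8192·x^5)·Dx^4 + (-7 + 304·x^2 + 6912·x^4 + 4096·x^6)·Dx^5  (order 5).
h: a_k = 0, -2, 6, 4/3, -16, -4/15, 512/5, 8/315, -6144/7, …
ICs: h(0) = 0, h′(0) = -2, h′′(0) = 12, h′′′(0) = 8, h′′′′(0) = -384.

f: a_k = -2, 0, 4, 0, -4/3, 0, 8/45, 0, -4/315, …
g: a_k = 0, 12, 0, -64, 0, 3072/5, 0, -49152/7, 0, …
Sum ⇒ L₀ = lclm(L_f,L_g) in ℚ(x)⟨Dx⟩.
h=∫₀ˣh₀: take L = L₀·Dx.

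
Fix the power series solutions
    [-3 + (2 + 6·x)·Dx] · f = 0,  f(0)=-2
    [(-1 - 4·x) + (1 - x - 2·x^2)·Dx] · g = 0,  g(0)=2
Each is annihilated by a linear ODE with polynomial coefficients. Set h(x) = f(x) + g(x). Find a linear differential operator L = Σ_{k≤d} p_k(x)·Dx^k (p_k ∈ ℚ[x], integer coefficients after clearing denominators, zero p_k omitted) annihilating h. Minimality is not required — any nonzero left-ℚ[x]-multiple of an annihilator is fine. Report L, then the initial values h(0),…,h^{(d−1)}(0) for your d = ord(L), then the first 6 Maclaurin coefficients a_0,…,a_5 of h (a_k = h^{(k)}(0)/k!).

f: a_k = -2, -3, 9/4, -27/8, 405/64, -1701/128, …
g: a_k = 2, 2, 6, 10, 22, 42, …
f+g: L₀ = lclm(L_f,L_g), ord ≤ 1+1.
L = (45 + 207·x + 306·x^2 + 360·x^3) + (-33 - 174·x - 573·x^2 - 1044·x^3 - 900·x^4)·Dx + (-2 + 30·x + 138·x^2 - 38·x^3 - 504·x^4 - 360·x^5)·Dx^2  (order 2).
h: a_k = 0, -1, 33/4, 53/8, 1813/64, 3675/128, …
ICs: h(0) = 0, h′(0) = -1.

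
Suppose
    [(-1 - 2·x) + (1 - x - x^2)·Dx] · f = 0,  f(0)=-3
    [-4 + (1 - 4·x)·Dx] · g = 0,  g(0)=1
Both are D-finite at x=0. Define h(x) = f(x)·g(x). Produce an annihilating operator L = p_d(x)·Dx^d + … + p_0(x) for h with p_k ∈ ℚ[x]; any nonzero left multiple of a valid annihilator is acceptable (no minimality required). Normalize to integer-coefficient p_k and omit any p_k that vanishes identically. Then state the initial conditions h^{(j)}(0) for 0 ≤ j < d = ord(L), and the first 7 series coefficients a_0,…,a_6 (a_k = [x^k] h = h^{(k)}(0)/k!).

f: a_k = -3, -3, -6, -9, -15, -24, -39, …
g: a_k = 1, 4, 16, 64, 256, 1024, 4096, …
L₀ := L_f ⊗_s L_g (sym. prod.), ord ≤ 1.
L = (-5 + 6·x + 12·x^2) + (1 - 5·x + 3·x^2 + 4·x^3)·Dx  (order 1).
h: a_k = -3, -15, -66, -273, -1107, -4452, -17847, …
ICs: h(0) = -3.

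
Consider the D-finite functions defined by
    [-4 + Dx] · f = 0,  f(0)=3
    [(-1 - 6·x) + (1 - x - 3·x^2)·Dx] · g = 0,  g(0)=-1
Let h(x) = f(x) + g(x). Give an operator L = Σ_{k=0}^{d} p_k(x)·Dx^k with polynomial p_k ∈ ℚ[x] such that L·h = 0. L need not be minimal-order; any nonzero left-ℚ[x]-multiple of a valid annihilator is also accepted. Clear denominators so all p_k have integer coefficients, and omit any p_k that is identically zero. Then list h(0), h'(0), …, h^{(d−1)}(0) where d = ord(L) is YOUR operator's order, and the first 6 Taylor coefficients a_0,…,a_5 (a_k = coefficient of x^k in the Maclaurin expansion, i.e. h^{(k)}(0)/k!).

f: a_k = 3, 12, 24, 32, 32, 128/5, …
g: a_k = -1, -1, -4, -7, -19, -40, …
f+g: L₀ = lclm(L_f,L_g), ord ≤ 1+1.
L = (16 - 8·x + 360·x^2 + 288·x^3) + (8 - 50·x - 134·x^2 + 96·x^3 + 144·x^4)·Dx + (-3 + 13·x + 11·x^2 - 42·x^3 - 36·x^4)·Dx^2  (order 2).
h: a_k = 2, 11, 20, 25, 13, -72/5, …
ICs: h(0) = 2, h′(0) = 11.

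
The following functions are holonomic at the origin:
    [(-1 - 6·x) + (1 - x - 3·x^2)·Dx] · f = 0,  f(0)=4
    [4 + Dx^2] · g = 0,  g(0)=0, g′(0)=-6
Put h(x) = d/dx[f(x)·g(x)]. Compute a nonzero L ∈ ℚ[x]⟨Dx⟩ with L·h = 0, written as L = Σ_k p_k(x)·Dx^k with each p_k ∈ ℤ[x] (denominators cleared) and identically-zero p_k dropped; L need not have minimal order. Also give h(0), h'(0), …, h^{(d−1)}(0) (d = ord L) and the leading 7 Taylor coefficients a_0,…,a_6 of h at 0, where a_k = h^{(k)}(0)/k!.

L = (10 - 16·x - 40·x^2 + 48·x^3 + 72·x^4) + (5 + 34·x + 36·x^2 + 72·x^3)·Dx + (-1 - x - x^2 + 12·x^3 + 18·x^4)·Dx^2  (order 2).
h: a_k = -24, -48, -240, -608, -1976, -25536/5, -213832/15, …
ICs: h(0) = -24, h′(0) = -48.

f: a_k = 4, 4, 16, 28, 76, 160, 388, …
g: a_k = 0, -6, 0, 4, 0, -4/5, 0, …
f·g: L₀ = L_f ⊗_s L_g, ord ≤ 1·2.
h=h₀': d/dx-closure on L₀ ⇒ L.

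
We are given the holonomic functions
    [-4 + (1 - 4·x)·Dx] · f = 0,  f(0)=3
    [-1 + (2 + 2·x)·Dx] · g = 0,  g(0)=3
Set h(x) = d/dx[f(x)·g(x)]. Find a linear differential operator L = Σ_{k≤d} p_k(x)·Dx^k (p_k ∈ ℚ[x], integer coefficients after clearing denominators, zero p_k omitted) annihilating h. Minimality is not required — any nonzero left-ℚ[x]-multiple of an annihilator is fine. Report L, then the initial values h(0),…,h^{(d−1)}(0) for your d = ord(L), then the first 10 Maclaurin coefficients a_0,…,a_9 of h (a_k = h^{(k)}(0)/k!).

L = (143 + 216·x + 48·x^2) + (-18 + 46·x + 96·x^2 + 32·x^3)·Dx  (order 1).
h: a_k = 81/2, 1287/4, 30915/16, 329715/32, 13188915/256, 126613017/512, 2363445063/2048, 21608636715/4096, 1555821901395/65536, 13829527903005/131072, …
ICs: h(0) = 81/2.

f: a_k = 3, 12, 48, 192, 768, 3072, 12288, 49152, 196608, 786432, …
g: a_k = 3, 3/2, -3/8, 3/16, -15/128, 21/256, -63/1024, 99/2048, -1287/32768, 2145/65536, …
f·g: L₀ = L_f ⊗_s L_g, ord ≤ 1·1.
h₀' ⇒ L via d/dx closure of L₀.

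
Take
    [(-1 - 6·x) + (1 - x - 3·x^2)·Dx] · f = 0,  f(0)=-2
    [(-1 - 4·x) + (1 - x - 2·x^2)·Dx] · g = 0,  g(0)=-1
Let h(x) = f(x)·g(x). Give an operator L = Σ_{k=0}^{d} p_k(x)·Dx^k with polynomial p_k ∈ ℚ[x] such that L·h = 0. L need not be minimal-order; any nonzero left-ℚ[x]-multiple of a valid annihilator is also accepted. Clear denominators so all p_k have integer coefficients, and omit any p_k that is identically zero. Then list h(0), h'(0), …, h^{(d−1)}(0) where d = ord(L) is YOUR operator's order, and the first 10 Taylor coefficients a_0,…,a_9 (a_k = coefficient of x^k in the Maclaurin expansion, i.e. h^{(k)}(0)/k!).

L = (-2 - 8·x + 15·x^2 + 24·x^3) + (1 - 2·x - 4·x^2 + 5·x^3 + 6·x^4)·Dx  (order 1).
h: a_k = 2, 4, 16, 38, 108, 264, 674, 1636, 4000, 9590, …
ICs: h(0) = 2.

f: a_k = -2, -2, -8, -14, -38, -80, -194, -434, -1016, -2318, …
g: a_k = -1, -1, -3, -5, -11, -21, -43, -85, -171, -341, …
Sym-product of L_f,L_g gives L₀ (≤ ord 1).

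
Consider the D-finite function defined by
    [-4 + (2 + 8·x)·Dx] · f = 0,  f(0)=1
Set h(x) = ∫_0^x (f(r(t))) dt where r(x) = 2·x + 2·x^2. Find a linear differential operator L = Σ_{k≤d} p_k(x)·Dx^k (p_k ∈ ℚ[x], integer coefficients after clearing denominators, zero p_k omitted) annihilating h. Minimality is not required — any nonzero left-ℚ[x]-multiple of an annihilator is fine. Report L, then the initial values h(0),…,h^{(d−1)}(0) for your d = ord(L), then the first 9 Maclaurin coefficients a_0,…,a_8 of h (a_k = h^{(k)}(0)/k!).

f: a_k = 1, 2, -2, 4, -10, 28, -84, 264, -858, …
h₀=f(r): pull back L_f along r ⇒ L₀.
h=∫h₀ ⇒ L = L₀·Dx.
L = (-4 - 8·x)·Dx + (1 + 8·x + 8·x^2)·Dx^2  (order 2).
h: a_k = 0, 1, 2, -4/3, 4, -72/5, 176/3, -1824/7, 1232, …
ICs: h(0) = 0, h′(0) = 1.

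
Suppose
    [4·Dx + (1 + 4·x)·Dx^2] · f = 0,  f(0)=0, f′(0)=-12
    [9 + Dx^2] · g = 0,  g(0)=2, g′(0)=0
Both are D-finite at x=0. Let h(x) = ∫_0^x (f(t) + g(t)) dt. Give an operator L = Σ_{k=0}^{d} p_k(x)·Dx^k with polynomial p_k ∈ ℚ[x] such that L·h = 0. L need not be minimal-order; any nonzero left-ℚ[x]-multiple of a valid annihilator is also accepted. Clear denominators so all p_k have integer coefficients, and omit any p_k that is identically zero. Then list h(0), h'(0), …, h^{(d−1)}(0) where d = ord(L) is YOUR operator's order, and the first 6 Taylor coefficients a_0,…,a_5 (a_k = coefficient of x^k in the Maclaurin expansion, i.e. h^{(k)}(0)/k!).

L = (3780 + 2592·x + 5184·x^2)·Dx^2 + (369 + 2124·x + 3888·x^2 + 5184·x^3)·Dx^3 + (420 + 288·x + 576·x^2)·Dx^4 + (41 + 236·x + 432·x^2 + 576·x^3)·Dx^5  (order 5).
h: a_k = 0, 2, -6, 5, -16, 159/4, …
ICs: h(0) = 0, h′(0) = 2, h′′(0) = -12, h′′′(0) = 30, h′′′′(0) = -384.

f: a_k = 0, -12, 24, -64, 192, -3072/5, …
g: a_k = 2, 0, -9, 0, 27/4, 0, …
Sum ⇒ L₀ = lclm(L_f,L_g) in ℚ(x)⟨Dx⟩.
∫: right-multiply L₀ by Dx.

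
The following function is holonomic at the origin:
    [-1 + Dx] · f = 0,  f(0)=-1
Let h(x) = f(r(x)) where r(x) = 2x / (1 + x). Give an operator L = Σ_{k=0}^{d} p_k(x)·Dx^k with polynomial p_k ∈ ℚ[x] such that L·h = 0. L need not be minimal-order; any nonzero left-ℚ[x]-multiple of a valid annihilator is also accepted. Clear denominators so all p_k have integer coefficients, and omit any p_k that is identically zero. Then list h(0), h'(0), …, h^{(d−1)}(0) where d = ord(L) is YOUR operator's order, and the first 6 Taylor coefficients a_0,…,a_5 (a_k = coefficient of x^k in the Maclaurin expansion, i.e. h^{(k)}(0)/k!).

f: a_k = -1, -1, -1/2, -1/6, -1/24, -1/120, …
h₀=f(r): pull back L_f along r ⇒ L₀.
L = -2 + (1 + 2·x + x^2)·Dx  (order 1).
h: a_k = -1, -2, 0, 2/3, -2/3, 2/5, …
ICs: h(0) = -1.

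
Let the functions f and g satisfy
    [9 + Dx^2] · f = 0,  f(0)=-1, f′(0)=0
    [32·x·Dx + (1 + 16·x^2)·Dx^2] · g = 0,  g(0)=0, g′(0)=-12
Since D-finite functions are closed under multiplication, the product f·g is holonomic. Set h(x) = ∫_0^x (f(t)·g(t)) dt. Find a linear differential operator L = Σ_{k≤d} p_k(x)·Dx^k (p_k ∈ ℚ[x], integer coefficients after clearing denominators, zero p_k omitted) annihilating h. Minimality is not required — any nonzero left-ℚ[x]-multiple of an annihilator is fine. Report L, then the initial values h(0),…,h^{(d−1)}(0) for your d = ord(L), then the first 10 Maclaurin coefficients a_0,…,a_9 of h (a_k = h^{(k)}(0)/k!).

L = (16425 + 696384·x^2 + 2778624·x^4 + 11943936·x^6 + 47775744·x^8)·Dx + (23616·x + 543744·x^3 + 3981312·x^5 + 21233664·x^7)·Dx^2 + (2050 + 87168·x^2 + 470016·x^4 + 2654208·x^6 + 10616832·x^8)·Dx^3 + (2624·x + 60416·x^3 + 442368·x^5 + 2359296·x^7)·Dx^4 + (25 + 1088·x^2 + 17920·x^4 + 147456·x^6 + 589824·x^8)·Dx^5  (order 5).
h: a_k = 0, 0, 6, 0, -59/2, 0, 3143/20, 0, -1402053/1120, 0, …
ICs: h(0) = 0, h′(0) = 0, h′′(0) = 12, h′′′(0) = 0, h′′′′(0) = -708.

f: a_k = -1, 0, 9/2, 0, -27/8, 0, 81/80, 0, -729/4480, 0, …
g: a_k = 0, -12, 0, 64, 0, -3072/5, 0, 49152/7, 0, -262144/3, …
Product ⇒ symmetric product L₀, ord ≤ 4.
Integrate: L := L₀·Dx.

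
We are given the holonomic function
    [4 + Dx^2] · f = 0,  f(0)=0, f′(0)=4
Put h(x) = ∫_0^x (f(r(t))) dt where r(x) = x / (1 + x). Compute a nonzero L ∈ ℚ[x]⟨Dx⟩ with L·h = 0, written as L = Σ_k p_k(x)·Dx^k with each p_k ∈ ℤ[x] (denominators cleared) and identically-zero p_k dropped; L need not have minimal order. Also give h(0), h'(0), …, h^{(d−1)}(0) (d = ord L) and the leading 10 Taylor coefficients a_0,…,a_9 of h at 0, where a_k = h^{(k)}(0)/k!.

f: a_k = 0, 4, 0, -8/3, 0, 8/15, 0, -16/315, 0, 8/2835, …
L₀ from L_f via x↦r, Dx↦r'^{-1}Dx.
Integrate: L := L₀·Dx.
L = 4·Dx + (2 + 6·x + 6·x^2 + 2·x^3)·Dx^2 + (1 + 4·x + 6·x^2 + 4·x^3 + x^4)·Dx^3  (order 3).
h: a_k = 0, 0, 2, -4/3, 1/3, 4/5, -86/45, 20/7, -2209/630, 1516/405, …
ICs: h(0) = 0, h′(0) = 0, h′′(0) = 4.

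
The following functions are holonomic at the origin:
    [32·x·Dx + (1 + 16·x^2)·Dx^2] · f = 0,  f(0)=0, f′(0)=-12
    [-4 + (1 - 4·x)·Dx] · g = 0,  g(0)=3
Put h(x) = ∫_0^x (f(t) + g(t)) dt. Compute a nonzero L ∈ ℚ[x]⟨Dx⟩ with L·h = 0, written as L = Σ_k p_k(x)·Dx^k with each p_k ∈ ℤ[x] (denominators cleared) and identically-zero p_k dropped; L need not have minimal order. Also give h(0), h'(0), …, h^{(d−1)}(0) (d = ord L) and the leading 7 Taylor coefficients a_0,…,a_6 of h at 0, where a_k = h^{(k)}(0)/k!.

L = (32 - 512·x - 1536·x^2)·Dx^2 + (-16 + 32·x - 256·x^2 - 1536·x^3)·Dx^3 + (1 - 256·x^4)·Dx^4  (order 4).
h: a_k = 0, 3, 0, 16, 64, 768/5, 2048/5, …
ICs: h(0) = 0, h′(0) = 3, h′′(0) = 0, h′′′(0) = 96.

f: a_k = 0, -12, 0, 64, 0, -3072/5, 0, …
g: a_k = 3, 12, 48, 192, 768, 3072, 12288, …
f+g: L₀ = lclm(L_f,L_g), ord ≤ 2+1.
∫: right-multiply L₀ by Dx.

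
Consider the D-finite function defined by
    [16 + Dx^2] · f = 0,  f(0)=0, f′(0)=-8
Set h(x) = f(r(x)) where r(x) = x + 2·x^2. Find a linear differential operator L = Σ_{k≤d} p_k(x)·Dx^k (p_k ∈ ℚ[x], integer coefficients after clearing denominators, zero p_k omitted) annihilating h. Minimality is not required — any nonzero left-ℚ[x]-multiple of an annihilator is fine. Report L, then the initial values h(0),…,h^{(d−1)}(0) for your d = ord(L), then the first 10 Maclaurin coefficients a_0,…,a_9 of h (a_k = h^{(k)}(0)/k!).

L = (16 + 192·x + 768·x^2 + 1024·x^3) - 4·Dx + (1 + 4·x)·Dx^2  (order 2).
h: a_k = 0, -8, -16, 64/3, 128, 3584/15, 0, -212992/315, -57344/45, -2326528/2835, …
ICs: h(0) = 0, h′(0) = -8.

f: a_k = 0, -8, 0, 64/3, 0, -256/15, 0, 2048/315, 0, -4096/2835, …
h₀=f(r): pull back L_f along r ⇒ L₀.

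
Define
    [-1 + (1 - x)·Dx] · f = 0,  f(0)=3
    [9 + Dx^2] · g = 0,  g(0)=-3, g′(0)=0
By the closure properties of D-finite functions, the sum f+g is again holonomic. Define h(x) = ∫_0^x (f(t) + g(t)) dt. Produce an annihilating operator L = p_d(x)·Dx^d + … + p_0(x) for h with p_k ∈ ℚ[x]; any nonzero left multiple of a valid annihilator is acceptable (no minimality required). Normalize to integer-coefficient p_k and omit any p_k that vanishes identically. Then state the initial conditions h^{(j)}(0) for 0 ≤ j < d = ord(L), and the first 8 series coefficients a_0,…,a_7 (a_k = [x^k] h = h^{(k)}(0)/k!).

L = (135 - 162·x + 81·x^2)·Dx + (-99 + 261·x - 243·x^2 + 81·x^3)·Dx^2 + (15 - 18·x + 9·x^2)·Dx^3 + (-11 + 29·x - 27·x^2 + 9·x^3)·Dx^4  (order 4).
h: a_k = 0, 0, 3/2, 11/2, 3/4, -57/40, 1/2, 69/80, …
ICs: h(0) = 0, h′(0) = 0, h′′(0) = 3, h′′′(0) = 33.

f: a_k = 3, 3, 3, 3, 3, 3, 3, 3, …
g: a_k = -3, 0, 27/2, 0, -81/8, 0, 243/80, 0, …
L₀ := lclm(L_f,L_g); ord L₀ ≤ 1+2.
h=∫h₀ ⇒ L = L₀·Dx.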